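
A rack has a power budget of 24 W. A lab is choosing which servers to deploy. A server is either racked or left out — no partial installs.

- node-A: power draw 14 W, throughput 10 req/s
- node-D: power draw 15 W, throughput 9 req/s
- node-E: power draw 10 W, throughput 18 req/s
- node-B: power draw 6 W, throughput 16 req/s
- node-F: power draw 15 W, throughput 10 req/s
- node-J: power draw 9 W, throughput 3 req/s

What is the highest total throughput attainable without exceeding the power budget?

Take node-E and node-B: power draw 10 + 6 = 16 ≤ 24, throughput 18 + 16 = 34.
No other feasible combination does better.

34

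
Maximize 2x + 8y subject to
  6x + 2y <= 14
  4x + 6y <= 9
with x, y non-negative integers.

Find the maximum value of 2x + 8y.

The continuous relaxation peaks at (0, 1.5) with value 12.00; rounding to a feasible lattice point costs some objective.
(x,y)=(0,1): 6·0+2·1=2≤14, 4·0+6·1=6≤9, objective 8.
(x,y)=(1,0): 6·1+2·0=6≤14, 4·1+6·0=4≤9, objective 2.
(x,y)=(0,0): 6·0+2·0=0≤14, 4·0+6·0=0≤9, objective 0.
Maximum is 8 at (x,y)=(0,1).

8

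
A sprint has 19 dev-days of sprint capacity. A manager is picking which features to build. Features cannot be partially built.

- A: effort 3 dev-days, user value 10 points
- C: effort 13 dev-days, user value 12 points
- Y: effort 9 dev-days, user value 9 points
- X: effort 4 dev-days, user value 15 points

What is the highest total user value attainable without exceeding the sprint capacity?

34

This is a 0-1 knapsack instance.
Allowing fractional choices, the relaxed optimum would be about 36.8, but features are indivisible.
A + X: effort 3 + 4 = 7 ≤ 19, user value 10 + 15 = 25.
C + X: effort 13 + 4 = 17 ≤ 19, user value 12 + 15 = 27.
A + Y + X: effort 3 + 9 + 4 = 16 ≤ 19, user value 10 + 9 + 15 = 34.
Best is A, Y, and X with total user value 34.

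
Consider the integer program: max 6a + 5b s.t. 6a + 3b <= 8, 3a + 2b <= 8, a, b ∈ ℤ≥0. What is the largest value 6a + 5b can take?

10

The continuous relaxation peaks at (0, 2.67) with value 13.33; rounding to a feasible lattice point costs some objective.
(a,b)=(0,2) is feasible, giving 10.
(a,b)=(0,1) is feasible, giving 5.
The best lattice point is (0,2), giving 10.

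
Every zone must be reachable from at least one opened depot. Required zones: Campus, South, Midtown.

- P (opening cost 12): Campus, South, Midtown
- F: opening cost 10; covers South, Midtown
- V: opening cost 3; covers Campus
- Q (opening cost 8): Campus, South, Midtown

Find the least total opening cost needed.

8

Q alone covers Campus, South, Midtown — every zone.
Total opening cost: 8.
No cover costs less than 8.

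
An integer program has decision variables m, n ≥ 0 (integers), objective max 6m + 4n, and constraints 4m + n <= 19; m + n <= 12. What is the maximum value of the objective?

52

Relaxing integrality, the LP optimum is 52.67 at (m,n) = (2.33, 9.67), which is not an integer point.
(m,n)=(2,10): 4·2+1·10=18≤19, 1·2+1·10=12≤12, objective 52.
(m,n)=(1,11): 4·1+1·11=15≤19, 1·1+1·11=12≤12, objective 50.
(m,n)=(2,9): 4·2+1·9=17≤19, 1·2+1·9=11≤12, objective 48.
Maximum is 52 at (m,n)=(2,10).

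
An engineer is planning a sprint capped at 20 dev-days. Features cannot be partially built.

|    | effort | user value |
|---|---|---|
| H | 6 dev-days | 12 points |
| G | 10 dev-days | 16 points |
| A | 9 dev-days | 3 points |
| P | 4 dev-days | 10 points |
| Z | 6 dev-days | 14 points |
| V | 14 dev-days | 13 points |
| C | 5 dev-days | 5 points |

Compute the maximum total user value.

H + P + Z: effort 6 + 4 + 6 = 16 ≤ 20, user value 12 + 10 + 14 = 36.
G + P + Z: effort 10 + 4 + 6 = 20 ≤ 20, user value 16 + 10 + 14 = 40.
H + G + P: effort 6 + 10 + 4 = 20 ≤ 20, user value 12 + 16 + 10 = 38.
Best is G, P, and Z with total user value 40.

40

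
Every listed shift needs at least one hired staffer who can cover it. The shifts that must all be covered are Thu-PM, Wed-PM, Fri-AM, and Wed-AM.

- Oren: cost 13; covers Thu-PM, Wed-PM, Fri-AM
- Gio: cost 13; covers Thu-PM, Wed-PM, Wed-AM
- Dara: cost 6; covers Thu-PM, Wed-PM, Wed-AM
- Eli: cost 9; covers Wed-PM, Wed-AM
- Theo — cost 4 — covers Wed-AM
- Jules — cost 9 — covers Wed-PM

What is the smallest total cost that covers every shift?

The greedy cost-per-new-shift heuristic would pick Dara and Oren for 19, but a cheaper cover exists.
Choose Oren and Theo: together they cover Thu-PM, Wed-PM, Fri-AM, Wed-AM — every shift.
Total cost: 13 + 4 = 17.
No cover costs less than 17.

17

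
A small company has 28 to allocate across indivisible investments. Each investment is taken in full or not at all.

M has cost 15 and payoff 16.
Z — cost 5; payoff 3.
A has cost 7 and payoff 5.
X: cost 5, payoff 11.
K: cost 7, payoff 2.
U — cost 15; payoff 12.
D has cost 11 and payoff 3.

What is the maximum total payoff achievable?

32

M + X + K: cost 15 + 5 + 7 = 27 ≤ 28, payoff 16 + 11 + 2 = 29.
M + Z + X: cost 15 + 5 + 5 = 25 ≤ 28, payoff 16 + 3 + 11 = 30.
M + A + X: cost 15 + 7 + 5 = 27 ≤ 28, payoff 16 + 5 + 11 = 32.
Best is M, A, and X with total payoff 32.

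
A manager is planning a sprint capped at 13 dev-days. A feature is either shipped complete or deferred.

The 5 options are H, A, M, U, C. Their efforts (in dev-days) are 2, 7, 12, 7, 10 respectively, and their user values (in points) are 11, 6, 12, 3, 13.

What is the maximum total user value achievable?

24

Allowing fractional choices, the relaxed optimum would be about 25.0, but features are indivisible.
H + C: effort 2 + 10 = 12 ≤ 13, user value 11 + 13 = 24.
H + A: effort 2 + 7 = 9 ≤ 13, user value 11 + 6 = 17.
Best is H and C with total user value 24.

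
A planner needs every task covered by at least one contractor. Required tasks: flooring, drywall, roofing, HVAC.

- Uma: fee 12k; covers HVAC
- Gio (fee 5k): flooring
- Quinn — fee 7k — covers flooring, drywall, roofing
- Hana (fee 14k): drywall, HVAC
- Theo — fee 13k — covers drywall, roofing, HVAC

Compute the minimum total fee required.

18

This is a weighted set-cover instance.
The greedy cost-per-new-task heuristic would pick Quinn and Uma for 19, but a cheaper cover exists.
Choose Gio and Theo: together they cover flooring, drywall, roofing, HVAC — every task.
Total fee: 5 + 13 = 18.
No cover costs less than 18.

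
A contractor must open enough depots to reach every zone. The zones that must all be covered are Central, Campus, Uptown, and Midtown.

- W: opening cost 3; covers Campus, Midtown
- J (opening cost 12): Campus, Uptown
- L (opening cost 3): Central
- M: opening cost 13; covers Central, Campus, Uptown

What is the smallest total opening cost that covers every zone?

The greedy cost-per-new-zone heuristic would pick W, L, and J for 18, but a cheaper cover exists.
Choose W and M: together they cover Central, Campus, Uptown, Midtown — every zone.
Total opening cost: 3 + 13 = 16.
No cover costs less than 16.

16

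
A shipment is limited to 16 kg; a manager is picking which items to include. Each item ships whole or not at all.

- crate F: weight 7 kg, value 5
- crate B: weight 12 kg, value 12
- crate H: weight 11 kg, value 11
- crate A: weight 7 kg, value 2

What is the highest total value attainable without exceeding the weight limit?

12

Take crate B: weight 12 ≤ 16, value 12.
No other feasible combination does better.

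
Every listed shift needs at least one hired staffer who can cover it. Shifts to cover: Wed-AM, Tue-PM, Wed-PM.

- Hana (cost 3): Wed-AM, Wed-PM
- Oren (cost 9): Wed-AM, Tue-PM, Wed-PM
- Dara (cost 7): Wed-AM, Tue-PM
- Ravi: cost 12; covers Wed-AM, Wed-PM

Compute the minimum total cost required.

9

This is an integer covering problem.
The greedy cost-per-new-shift heuristic would pick Hana and Dara for 10, but a cheaper cover exists.
Oren alone covers Wed-AM, Tue-PM, Wed-PM — every shift.
Total cost: 9.
No cover costs less than 9.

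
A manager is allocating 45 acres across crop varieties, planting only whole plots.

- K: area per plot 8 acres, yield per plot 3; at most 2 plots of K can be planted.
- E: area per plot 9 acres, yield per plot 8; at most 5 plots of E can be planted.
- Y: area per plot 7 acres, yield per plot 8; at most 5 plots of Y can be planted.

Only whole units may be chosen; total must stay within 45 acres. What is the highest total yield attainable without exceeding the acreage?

1×E and 5×Y: area 44 ≤ 45, yield 1·8 + 5·8 = 48.
1×K and 5×Y: area 43 ≤ 45, yield 1·3 + 5·8 = 43.
Best is 48.

48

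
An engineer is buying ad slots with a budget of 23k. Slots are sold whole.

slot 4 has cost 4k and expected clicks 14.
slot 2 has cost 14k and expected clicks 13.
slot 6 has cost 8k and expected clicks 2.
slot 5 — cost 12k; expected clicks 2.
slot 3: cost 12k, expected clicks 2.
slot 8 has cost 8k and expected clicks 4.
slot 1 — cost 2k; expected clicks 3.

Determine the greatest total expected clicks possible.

Allowing fractional choices, the relaxed optimum would be about 31.5, but ad slots are indivisible.
slot 4 + slot 2: cost 4 + 14 = 18 ≤ 23, expected clicks 14 + 13 = 27.
slot 4 + slot 2 + slot 1: cost 4 + 14 + 2 = 20 ≤ 23, expected clicks 14 + 13 + 3 = 30.
Best is slot 4, slot 2, and slot 1 with total expected clicks 30.

30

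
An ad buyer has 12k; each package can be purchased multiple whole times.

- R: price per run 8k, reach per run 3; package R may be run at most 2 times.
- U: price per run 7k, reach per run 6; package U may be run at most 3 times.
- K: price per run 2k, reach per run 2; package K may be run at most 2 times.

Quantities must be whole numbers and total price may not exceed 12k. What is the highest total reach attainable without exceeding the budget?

10

Take 1×U and 2×K: price 11 ≤ 12, reach 1·6 + 2·2 = 10.
K has the best ratio (2/2) and is taken to its limit of 2; remaining capacity is filled optimally with the others.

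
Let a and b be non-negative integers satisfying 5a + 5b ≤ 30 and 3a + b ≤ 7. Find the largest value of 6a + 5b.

Relaxing integrality, the LP optimum is 30.50 at (a,b) = (0.5, 5.5), which is not an integer point.
(a,b)=(0,6): 5·0+5·6=30≤30, 3·0+1·6=6≤7, objective 30.
(a,b)=(1,4): 5·1+5·4=25≤30, 3·1+1·4=7≤7, objective 26.
Maximum is 30 at (a,b)=(0,6).

30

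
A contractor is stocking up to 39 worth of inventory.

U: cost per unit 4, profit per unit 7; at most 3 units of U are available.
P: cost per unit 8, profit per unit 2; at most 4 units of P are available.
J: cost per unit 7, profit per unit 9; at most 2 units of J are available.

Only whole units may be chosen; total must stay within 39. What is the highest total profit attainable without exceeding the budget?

41

Take 3×U, 1×P, and 2×J: cost 34 ≤ 39, profit 3·7 + 1·2 + 2·9 = 41.
U has the best ratio (7/4) and is taken to its limit of 3; remaining capacity is filled optimally with the others.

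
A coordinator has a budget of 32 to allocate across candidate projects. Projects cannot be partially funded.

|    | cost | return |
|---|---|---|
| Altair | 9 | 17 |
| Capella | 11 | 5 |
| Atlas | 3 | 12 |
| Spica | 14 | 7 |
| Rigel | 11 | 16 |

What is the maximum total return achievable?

45

This is an integer program with binary decision variables.
Allowing fractional choices, the relaxed optimum would be about 49.5, but projects are indivisible.
Altair + Atlas + Rigel: cost 9 + 3 + 11 = 23 ≤ 32, return 17 + 12 + 16 = 45.
Altair + Atlas + Spica: cost 9 + 3 + 14 = 26 ≤ 32, return 17 + 12 + 7 = 36.
Altair + Capella + Rigel: cost 9 + 11 + 11 = 31 ≤ 32, return 17 + 5 + 16 = 38.
Best is Altair, Atlas, and Rigel with total return 45.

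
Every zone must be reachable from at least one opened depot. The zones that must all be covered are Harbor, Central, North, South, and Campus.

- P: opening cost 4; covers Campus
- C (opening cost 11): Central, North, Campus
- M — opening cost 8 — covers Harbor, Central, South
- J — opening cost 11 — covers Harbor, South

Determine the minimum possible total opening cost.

The greedy cost-per-new-zone heuristic would pick M, P, and C for 23, but a cheaper cover exists.
Choose C and M: together they cover Harbor, Central, North, South, Campus — every zone.
Total opening cost: 11 + 8 = 19.
No cover costs less than 19.

19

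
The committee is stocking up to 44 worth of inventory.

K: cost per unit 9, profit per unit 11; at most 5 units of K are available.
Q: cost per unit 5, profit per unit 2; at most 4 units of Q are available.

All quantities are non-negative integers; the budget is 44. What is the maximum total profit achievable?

46

Take 4×K and 1×Q: cost 41 ≤ 44, profit 4·11 + 1·2 = 46.
No other integer combination yields more.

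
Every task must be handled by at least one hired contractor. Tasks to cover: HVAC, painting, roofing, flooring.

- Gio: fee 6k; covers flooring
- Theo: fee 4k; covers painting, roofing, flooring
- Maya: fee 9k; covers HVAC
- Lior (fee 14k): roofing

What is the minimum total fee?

Choose Theo and Maya: together they cover HVAC, painting, roofing, flooring — every task.
Total fee: 4 + 9 = 13.
No cover costs less than 13.

13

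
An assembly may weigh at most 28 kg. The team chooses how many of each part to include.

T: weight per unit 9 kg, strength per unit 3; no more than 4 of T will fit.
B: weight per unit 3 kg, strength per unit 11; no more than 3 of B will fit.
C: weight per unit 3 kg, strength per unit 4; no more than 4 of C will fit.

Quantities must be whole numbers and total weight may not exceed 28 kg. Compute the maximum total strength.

This is a bounded integer knapsack.
3×B and 4×C: weight 21 ≤ 28, strength 3·11 + 4·4 = 49.
1×T, 3×B, and 3×C: weight 27 ≤ 28, strength 1·3 + 3·11 + 3·4 = 48.
Best is 49.

49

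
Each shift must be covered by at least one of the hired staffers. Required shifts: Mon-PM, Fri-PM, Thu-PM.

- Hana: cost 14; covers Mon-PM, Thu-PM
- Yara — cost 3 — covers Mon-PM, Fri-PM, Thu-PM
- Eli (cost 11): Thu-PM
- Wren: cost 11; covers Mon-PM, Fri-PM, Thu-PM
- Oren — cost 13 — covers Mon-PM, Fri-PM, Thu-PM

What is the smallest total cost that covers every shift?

This is a weighted set-cover instance.
Yara alone covers Mon-PM, Fri-PM, Thu-PM — every shift.
Total cost: 3.
No cover costs less than 3.

3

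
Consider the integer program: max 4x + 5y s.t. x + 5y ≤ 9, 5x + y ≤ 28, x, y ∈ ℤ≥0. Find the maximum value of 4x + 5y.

(x,y)=(4,1): 1·4+5·1=9≤9, 5·4+1·1=21≤28, objective 21.
(x,y)=(5,0): 1·5+5·0=5≤9, 5·5+1·0=25≤28, objective 20.
(x,y)=(3,1): 1·3+5·1=8≤9, 5·3+1·1=16≤28, objective 17.
Maximum is 21 at (x,y)=(4,1).

21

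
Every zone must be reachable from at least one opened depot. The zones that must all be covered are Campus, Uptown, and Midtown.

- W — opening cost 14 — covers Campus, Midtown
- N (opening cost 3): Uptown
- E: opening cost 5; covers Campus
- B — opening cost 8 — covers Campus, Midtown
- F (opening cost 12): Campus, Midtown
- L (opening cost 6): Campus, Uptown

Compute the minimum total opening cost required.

11

This is a weighted set-cover instance.
Choose N and B: together they cover Campus, Uptown, Midtown — every zone.
Total opening cost: 3 + 8 = 11.
No cover costs less than 11.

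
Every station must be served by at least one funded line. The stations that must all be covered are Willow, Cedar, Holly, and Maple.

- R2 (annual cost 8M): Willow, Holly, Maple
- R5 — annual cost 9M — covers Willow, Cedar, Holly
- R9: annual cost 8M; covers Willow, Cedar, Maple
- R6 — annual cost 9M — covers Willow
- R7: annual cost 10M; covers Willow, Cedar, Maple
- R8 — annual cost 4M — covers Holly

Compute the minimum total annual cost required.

Choose R9 and R8: together they cover Willow, Cedar, Holly, Maple — every station.
Total annual cost: 8 + 4 = 12.

12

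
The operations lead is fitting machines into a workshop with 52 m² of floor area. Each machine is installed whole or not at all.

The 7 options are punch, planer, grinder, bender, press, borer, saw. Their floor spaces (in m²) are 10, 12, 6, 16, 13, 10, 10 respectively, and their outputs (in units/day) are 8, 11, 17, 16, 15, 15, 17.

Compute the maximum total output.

75

This is an integer program with binary decision variables.
Take planer, grinder, press, borer, and saw: floor space 12 + 6 + 13 + 10 + 10 = 51 ≤ 52, output 11 + 17 + 15 + 15 + 17 = 75.
No other feasible combination does better.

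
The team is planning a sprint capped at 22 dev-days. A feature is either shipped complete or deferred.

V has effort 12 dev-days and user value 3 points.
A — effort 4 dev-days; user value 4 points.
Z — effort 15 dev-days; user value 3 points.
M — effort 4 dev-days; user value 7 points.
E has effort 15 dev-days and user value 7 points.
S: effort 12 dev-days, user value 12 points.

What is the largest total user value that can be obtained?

23

Allowing fractional choices, the relaxed optimum would be about 23.9, but features are indivisible.
A + S: effort 4 + 12 = 16 ≤ 22, user value 4 + 12 = 16.
M + S: effort 4 + 12 = 16 ≤ 22, user value 7 + 12 = 19.
A + M + S: effort 4 + 4 + 12 = 20 ≤ 22, user value 4 + 7 + 12 = 23.
Best is A, M, and S with total user value 23.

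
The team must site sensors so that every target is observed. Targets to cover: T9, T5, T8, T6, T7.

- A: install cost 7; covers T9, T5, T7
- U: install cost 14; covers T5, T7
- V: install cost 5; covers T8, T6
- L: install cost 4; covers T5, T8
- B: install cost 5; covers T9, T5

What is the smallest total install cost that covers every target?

12

The greedy cost-per-new-target heuristic would pick L, A, and V for 16, but a cheaper cover exists.
Choose A and V: together they cover T9, T5, T8, T6, T7 — every target.
Total install cost: 7 + 5 = 12.
No cover costs less than 12.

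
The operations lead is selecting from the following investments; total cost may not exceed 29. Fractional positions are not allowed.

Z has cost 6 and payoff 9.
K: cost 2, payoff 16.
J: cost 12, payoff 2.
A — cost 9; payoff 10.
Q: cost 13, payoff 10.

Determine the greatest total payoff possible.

This is a 0-1 knapsack instance.
Take Z, K, J, and A: cost 6 + 2 + 12 + 9 = 29 ≤ 29, payoff 9 + 16 + 2 + 10 = 37.
No other feasible combination does better.

37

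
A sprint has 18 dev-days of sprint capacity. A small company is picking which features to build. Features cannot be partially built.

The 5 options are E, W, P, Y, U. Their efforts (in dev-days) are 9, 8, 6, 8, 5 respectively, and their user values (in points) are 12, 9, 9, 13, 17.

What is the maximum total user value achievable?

30

This is a 0-1 knapsack instance.
Allowing fractional choices, the relaxed optimum would be about 37.5, but features are indivisible.
P + U: effort 6 + 5 = 11 ≤ 18, user value 9 + 17 = 26.
Y + U: effort 8 + 5 = 13 ≤ 18, user value 13 + 17 = 30.
E + U: effort 9 + 5 = 14 ≤ 18, user value 12 + 17 = 29.
Best is Y and U with total user value 30.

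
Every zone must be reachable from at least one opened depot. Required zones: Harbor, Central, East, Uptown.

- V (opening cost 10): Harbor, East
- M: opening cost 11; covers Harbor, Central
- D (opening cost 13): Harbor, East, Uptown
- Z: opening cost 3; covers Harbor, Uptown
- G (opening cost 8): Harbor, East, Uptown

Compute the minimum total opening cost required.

19

The greedy cost-per-new-zone heuristic would pick Z, G, and M for 22, but a cheaper cover exists.
Choose M and G: together they cover Harbor, Central, East, Uptown — every zone.
Total opening cost: 11 + 8 = 19.
No cover costs less than 19.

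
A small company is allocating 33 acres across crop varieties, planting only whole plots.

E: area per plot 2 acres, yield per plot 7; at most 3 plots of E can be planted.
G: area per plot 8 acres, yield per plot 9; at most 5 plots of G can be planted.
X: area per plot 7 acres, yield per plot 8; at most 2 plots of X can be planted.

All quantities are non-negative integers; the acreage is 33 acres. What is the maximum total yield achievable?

48

E has the best ratio (7/2); taking only E gives at most 3×7 = 21 (stopped by the supply cap of 3).
Mixing does better — 3×E and 3×G: area 30 ≤ 33, yield 3·7 + 3·9 = 48.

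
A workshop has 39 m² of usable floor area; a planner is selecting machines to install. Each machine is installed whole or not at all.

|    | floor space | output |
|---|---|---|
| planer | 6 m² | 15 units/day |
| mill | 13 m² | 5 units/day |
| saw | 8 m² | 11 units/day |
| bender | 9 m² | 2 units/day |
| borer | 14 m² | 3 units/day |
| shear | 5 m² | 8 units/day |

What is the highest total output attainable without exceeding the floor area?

39

Treat it as a binary knapsack problem.
Allowing fractional choices, the relaxed optimum would be about 40.6, but machines are indivisible.
planer + mill + saw + shear: floor space 6 + 13 + 8 + 5 = 32 ≤ 39, output 15 + 5 + 11 + 8 = 39.
planer + saw + borer + shear: floor space 6 + 8 + 14 + 5 = 33 ≤ 39, output 15 + 11 + 3 + 8 = 37.
planer + saw + bender + shear: floor space 6 + 8 + 9 + 5 = 28 ≤ 39, output 15 + 11 + 2 + 8 = 36.
Best is planer, mill, saw, and shear with total output 39.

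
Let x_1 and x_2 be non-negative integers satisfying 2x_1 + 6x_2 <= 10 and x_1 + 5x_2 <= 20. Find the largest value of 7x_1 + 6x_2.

(x_1,x_2)=(5,0): 2·5+6·0=10≤10, 1·5+5·0=5≤20, objective 35.
(x_1,x_2)=(4,0): 2·4+6·0=8≤10, 1·4+5·0=4≤20, objective 28.
The best lattice point is (5,0), giving 35.

35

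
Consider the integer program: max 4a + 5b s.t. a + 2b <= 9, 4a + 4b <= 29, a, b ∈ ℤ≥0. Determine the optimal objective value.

30

The continuous relaxation peaks at (5.5, 1.75) with value 30.75; rounding to a feasible lattice point costs some objective.
(a,b)=(5,2): 1·5+2·2=9≤9, 4·5+4·2=28≤29, objective 30.
(a,b)=(6,1): 1·6+2·1=8≤9, 4·6+4·1=28≤29, objective 29.
Maximum is 30 at (a,b)=(5,2).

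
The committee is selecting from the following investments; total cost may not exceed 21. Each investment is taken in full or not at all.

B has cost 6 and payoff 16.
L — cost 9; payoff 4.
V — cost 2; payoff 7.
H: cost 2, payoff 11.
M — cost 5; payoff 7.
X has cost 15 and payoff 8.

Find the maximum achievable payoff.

Allowing fractional choices, the relaxed optimum would be about 44.2, but investments are indivisible.
B + L + V + H: cost 6 + 9 + 2 + 2 = 19 ≤ 21, payoff 16 + 4 + 7 + 11 = 38.
B + V + H: cost 6 + 2 + 2 = 10 ≤ 21, payoff 16 + 7 + 11 = 34.
B + V + H + M: cost 6 + 2 + 2 + 5 = 15 ≤ 21, payoff 16 + 7 + 11 + 7 = 41.
Best is B, V, H, and M with total payoff 41.

41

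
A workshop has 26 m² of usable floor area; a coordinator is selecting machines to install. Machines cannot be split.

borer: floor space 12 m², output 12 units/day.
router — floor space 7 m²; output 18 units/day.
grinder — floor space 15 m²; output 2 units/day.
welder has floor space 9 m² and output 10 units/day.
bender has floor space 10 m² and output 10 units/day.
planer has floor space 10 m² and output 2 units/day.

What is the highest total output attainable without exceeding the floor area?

borer + router: floor space 12 + 7 = 19 ≤ 26, output 12 + 18 = 30.
router + welder + bender: floor space 7 + 9 + 10 = 26 ≤ 26, output 18 + 10 + 10 = 38.
Best is router, welder, and bender with total output 38.

38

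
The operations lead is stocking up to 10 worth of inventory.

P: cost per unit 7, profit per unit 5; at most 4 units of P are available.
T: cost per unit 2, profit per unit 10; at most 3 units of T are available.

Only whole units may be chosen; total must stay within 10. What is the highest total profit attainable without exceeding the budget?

T has the best ratio (10/2); taking only T gives at most 3×10 = 30 (stopped by the supply cap of 3).
Optimal: 3×T: cost 6 ≤ 10, profit 3·10 = 30.

30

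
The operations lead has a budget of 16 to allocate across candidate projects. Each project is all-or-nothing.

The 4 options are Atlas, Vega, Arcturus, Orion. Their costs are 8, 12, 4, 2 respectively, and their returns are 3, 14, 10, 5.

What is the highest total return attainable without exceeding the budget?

24

Allowing fractional choices, the relaxed optimum would be about 26.7, but projects are indivisible.
Atlas + Arcturus + Orion: cost 8 + 4 + 2 = 14 ≤ 16, return 3 + 10 + 5 = 18.
Vega + Arcturus: cost 12 + 4 = 16 ≤ 16, return 14 + 10 = 24.
Vega + Orion: cost 12 + 2 = 14 ≤ 16, return 14 + 5 = 19.
Best is Vega and Arcturus with total return 24.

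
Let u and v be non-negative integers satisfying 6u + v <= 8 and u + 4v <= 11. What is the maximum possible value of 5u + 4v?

13

(u,v)=(1,2): 6·1+1·2=8≤8, 1·1+4·2=9≤11, objective 13.
(u,v)=(1,1): 6·1+1·1=7≤8, 1·1+4·1=5≤11, objective 9.
(u,v)=(0,2): 6·0+1·2=2≤8, 1·0+4·2=8≤11, objective 8.
The best lattice point is (1,2), giving 13.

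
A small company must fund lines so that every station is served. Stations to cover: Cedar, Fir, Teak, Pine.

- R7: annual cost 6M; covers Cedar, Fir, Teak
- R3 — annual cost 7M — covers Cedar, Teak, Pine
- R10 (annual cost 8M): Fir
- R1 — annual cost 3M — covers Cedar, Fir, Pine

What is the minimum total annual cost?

This is an integer covering problem.
Choose R7 and R1: together they cover Cedar, Fir, Teak, Pine — every station.
Total annual cost: 6 + 3 = 9.
No cover costs less than 9.

9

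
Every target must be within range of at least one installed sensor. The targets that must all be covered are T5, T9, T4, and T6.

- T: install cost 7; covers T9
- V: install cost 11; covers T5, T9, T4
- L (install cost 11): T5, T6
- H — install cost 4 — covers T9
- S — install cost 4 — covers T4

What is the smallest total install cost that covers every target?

The greedy cost-per-new-target heuristic would pick V and L for 22, but a cheaper cover exists.
Choose L, H, and S: together they cover T5, T9, T4, T6 — every target.
Total install cost: 11 + 4 + 4 = 19.
No cover costs less than 19.

19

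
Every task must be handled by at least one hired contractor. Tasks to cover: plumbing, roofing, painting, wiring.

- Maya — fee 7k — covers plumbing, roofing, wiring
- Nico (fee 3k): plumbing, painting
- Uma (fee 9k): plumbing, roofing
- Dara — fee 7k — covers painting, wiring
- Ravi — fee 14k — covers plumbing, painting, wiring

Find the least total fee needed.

10

This is an integer covering problem.
Choose Maya and Nico: together they cover plumbing, roofing, painting, wiring — every task.
Total fee: 7 + 3 = 10.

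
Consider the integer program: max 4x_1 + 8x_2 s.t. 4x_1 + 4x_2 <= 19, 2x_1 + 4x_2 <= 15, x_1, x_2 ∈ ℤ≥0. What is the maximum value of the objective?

The continuous relaxation peaks at (0, 3.75) with value 30.00; rounding to a feasible lattice point costs some objective.
(x_1,x_2)=(1,3): 4·1+4·3=16≤19, 2·1+4·3=14≤15, objective 28.
(x_1,x_2)=(0,3): 4·0+4·3=12≤19, 2·0+4·3=12≤15, objective 24.
(x_1,x_2)=(2,2): 4·2+4·2=16≤19, 2·2+4·2=12≤15, objective 24.
Maximum is 28 at (x_1,x_2)=(1,3).

28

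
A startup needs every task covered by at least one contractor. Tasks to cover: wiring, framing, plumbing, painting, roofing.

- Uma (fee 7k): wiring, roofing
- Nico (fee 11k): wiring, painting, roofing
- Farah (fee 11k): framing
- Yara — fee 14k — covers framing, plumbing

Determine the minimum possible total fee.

25

This is a weighted set-cover instance.
Choose Nico and Yara: together they cover wiring, framing, plumbing, painting, roofing — every task.
Total fee: 11 + 14 = 25.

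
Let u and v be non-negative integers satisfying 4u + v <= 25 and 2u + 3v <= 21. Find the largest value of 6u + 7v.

53

Relaxing integrality, the LP optimum is 56.20 at (u,v) = (5.4, 3.4), which is not an integer point.
(u,v)=(3,5): 4·3+1·5=17≤25, 2·3+3·5=21≤21, objective 53.
(u,v)=(4,4): 4·4+1·4=20≤25, 2·4+3·4=20≤21, objective 52.
(u,v)=(5,3): 4·5+1·3=23≤25, 2·5+3·3=19≤21, objective 51.
Maximum is 53 at (u,v)=(3,5).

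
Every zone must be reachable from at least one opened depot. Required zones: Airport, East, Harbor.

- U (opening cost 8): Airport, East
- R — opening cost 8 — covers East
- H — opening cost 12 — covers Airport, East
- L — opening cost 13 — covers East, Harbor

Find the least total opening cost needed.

21

This is a weighted set-cover instance.
Choose U and L: together they cover Airport, East, Harbor — every zone.
Total opening cost: 8 + 13 = 21.
No cover costs less than 21.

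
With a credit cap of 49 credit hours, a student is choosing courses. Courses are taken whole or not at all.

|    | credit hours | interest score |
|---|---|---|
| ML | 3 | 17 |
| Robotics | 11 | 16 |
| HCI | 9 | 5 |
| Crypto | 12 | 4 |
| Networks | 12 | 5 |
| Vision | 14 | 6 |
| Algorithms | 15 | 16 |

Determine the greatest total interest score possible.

Take ML, Robotics, Vision, and Algorithms: credit hours 3 + 11 + 14 + 15 = 43 ≤ 49, interest score 17 + 16 + 6 + 16 = 55.
No other feasible combination does better.

55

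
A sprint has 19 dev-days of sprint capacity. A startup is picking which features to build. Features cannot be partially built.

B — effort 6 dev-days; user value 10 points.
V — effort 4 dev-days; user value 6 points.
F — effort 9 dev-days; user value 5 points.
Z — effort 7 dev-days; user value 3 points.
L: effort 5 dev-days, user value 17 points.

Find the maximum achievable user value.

33

B + Z + L: effort 6 + 7 + 5 = 18 ≤ 19, user value 10 + 3 + 17 = 30.
V + F + L: effort 4 + 9 + 5 = 18 ≤ 19, user value 6 + 5 + 17 = 28.
B + V + L: effort 6 + 4 + 5 = 15 ≤ 19, user value 10 + 6 + 17 = 33.
Best is B, V, and L with total user value 33.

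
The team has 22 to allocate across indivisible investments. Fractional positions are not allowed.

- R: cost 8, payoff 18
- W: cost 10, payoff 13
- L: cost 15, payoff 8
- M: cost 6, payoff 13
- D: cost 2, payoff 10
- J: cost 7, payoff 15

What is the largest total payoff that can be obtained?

46

Treat it as a binary knapsack problem.
Allowing fractional choices, the relaxed optimum would be about 53.9, but investments are indivisible.
R + M + J: cost 8 + 6 + 7 = 21 ≤ 22, payoff 18 + 13 + 15 = 46.
R + D + J: cost 8 + 2 + 7 = 17 ≤ 22, payoff 18 + 10 + 15 = 43.
Best is R, M, and J with total payoff 46.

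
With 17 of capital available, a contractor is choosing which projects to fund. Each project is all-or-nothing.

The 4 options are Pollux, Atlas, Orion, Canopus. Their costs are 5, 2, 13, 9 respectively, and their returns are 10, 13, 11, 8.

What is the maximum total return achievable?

Allowing fractional choices, the relaxed optimum would be about 31.8, but projects are indivisible.
Pollux + Atlas: cost 5 + 2 = 7 ≤ 17, return 10 + 13 = 23.
Pollux + Atlas + Canopus: cost 5 + 2 + 9 = 16 ≤ 17, return 10 + 13 + 8 = 31.
Atlas + Orion: cost 2 + 13 = 15 ≤ 17, return 13 + 11 = 24.
Best is Pollux, Atlas, and Canopus with total return 31.

31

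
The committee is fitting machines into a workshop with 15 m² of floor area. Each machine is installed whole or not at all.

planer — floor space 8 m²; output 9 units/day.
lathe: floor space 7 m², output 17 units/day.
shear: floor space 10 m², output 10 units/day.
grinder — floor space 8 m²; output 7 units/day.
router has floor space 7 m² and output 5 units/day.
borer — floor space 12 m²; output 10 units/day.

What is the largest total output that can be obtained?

26

lathe + router: floor space 7 + 7 = 14 ≤ 15, output 17 + 5 = 22.
planer + lathe: floor space 8 + 7 = 15 ≤ 15, output 9 + 17 = 26.
lathe + grinder: floor space 7 + 8 = 15 ≤ 15, output 17 + 7 = 24.
Best is planer and lathe with total output 26.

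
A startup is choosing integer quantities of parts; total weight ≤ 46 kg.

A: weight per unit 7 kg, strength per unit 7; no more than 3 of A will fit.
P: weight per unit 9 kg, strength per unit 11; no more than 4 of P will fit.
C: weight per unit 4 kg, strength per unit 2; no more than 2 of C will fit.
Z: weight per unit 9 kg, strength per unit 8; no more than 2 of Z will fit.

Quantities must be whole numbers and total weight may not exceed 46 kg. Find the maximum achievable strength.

52

P has the best ratio (11/9); taking only P gives at most 4×11 = 44 (stopped by the supply cap of 4).
Mixing does better — 4×P and 1×Z: weight 45 ≤ 46, strength 4·11 + 1·8 = 52.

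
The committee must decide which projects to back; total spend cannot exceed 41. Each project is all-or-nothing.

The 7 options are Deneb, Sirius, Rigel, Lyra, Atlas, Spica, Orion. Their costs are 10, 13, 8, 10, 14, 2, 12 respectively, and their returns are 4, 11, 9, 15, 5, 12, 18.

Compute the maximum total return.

This is a 0-1 knapsack instance.
Sirius + Lyra + Spica + Orion: cost 13 + 10 + 2 + 12 = 37 ≤ 41, return 11 + 15 + 12 + 18 = 56.
Rigel + Lyra + Spica + Orion: cost 8 + 10 + 2 + 12 = 32 ≤ 41, return 9 + 15 + 12 + 18 = 54.
Best is Sirius, Lyra, Spica, and Orion with total return 56.

56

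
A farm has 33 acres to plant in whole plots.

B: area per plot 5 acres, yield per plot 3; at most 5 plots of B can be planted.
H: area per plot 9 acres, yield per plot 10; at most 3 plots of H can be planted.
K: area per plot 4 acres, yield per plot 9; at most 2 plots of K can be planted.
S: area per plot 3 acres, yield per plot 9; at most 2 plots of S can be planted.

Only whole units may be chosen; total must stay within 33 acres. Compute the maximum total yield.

S has the best ratio (9/3); taking only S gives at most 2×9 = 18 (stopped by the supply cap of 2).
Mixing does better — 2×H, 2×K, and 2×S: area 32 ≤ 33, yield 2·10 + 2·9 + 2·9 = 56.

56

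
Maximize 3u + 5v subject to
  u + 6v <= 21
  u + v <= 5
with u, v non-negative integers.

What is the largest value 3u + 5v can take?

21

Relaxing integrality, the LP optimum is 21.40 at (u,v) = (1.8, 3.2), which is not an integer point.
(u,v)=(2,3): 1·2+6·3=20≤21, 1·2+1·3=5≤5, objective 21.
(u,v)=(3,2): 1·3+6·2=15≤21, 1·3+1·2=5≤5, objective 19.
Maximum is 21 at (u,v)=(2,3).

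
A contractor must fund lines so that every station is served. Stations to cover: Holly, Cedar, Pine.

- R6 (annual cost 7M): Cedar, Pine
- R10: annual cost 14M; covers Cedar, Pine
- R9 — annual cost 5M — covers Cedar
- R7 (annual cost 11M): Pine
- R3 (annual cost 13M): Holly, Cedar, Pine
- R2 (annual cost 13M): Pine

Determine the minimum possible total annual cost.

13

The greedy cost-per-new-station heuristic would pick R6 and R3 for 20, but a cheaper cover exists.
R3 alone covers Holly, Cedar, Pine — every station.
Total annual cost: 13.
No cover costs less than 13.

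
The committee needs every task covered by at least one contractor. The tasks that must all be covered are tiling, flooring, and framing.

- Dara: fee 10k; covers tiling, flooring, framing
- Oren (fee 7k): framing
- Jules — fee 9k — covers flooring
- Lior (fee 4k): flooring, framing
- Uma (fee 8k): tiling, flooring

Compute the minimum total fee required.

10

The greedy cost-per-new-task heuristic would pick Lior and Uma for 12, but a cheaper cover exists.
Dara alone covers tiling, flooring, framing — every task.
Total fee: 10.
No cover costs less than 10.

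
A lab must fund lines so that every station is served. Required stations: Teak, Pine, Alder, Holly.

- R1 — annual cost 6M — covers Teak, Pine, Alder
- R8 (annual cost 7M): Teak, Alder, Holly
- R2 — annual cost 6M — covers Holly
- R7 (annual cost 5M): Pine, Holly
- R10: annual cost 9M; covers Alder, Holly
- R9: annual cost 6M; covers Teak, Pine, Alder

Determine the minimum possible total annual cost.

11

Choose R1 and R7: together they cover Teak, Pine, Alder, Holly — every station.
Total annual cost: 6 + 5 = 11.
No cover costs less than 11.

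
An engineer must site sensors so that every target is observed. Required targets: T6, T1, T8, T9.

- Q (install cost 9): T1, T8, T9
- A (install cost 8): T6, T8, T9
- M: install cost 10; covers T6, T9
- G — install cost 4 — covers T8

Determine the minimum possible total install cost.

17

This is a weighted set-cover instance.
Choose Q and A: together they cover T6, T1, T8, T9 — every target.
Total install cost: 9 + 8 = 17.
No cover costs less than 17.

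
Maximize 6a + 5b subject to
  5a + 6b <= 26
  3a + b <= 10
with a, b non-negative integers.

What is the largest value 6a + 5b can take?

23

(a,b)=(3,1) is feasible, giving 23.
(a,b)=(2,2) is feasible, giving 22.
(a,b)=(1,3) is feasible, giving 21.
(a,b)=(3,0) is feasible, giving 18.
No feasible integer point exceeds 23.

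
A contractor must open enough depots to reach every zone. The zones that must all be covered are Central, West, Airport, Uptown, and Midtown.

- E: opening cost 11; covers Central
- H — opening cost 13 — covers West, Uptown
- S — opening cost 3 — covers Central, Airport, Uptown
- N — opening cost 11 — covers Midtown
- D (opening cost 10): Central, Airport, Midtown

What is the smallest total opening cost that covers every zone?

The greedy cost-per-new-zone heuristic would pick S, D, and H for 26, but a cheaper cover exists.
Choose H and D: together they cover Central, West, Airport, Uptown, Midtown — every zone.
Total opening cost: 13 + 10 = 23.
No cover costs less than 23.

23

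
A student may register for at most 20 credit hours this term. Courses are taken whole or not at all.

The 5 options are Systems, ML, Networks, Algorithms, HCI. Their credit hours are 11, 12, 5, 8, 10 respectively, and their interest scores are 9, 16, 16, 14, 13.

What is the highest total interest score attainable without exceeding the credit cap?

ML + Algorithms: credit hours 12 + 8 = 20 ≤ 20, interest score 16 + 14 = 30.
ML + Networks: credit hours 12 + 5 = 17 ≤ 20, interest score 16 + 16 = 32.
Networks + Algorithms: credit hours 5 + 8 = 13 ≤ 20, interest score 16 + 14 = 30.
Best is ML and Networks with total interest score 32.

32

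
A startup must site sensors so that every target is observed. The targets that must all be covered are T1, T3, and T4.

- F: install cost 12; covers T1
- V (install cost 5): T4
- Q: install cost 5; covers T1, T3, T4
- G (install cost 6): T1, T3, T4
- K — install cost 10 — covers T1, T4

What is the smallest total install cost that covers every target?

5

Q alone covers T1, T3, T4 — every target.
Total install cost: 5.
No cover costs less than 5.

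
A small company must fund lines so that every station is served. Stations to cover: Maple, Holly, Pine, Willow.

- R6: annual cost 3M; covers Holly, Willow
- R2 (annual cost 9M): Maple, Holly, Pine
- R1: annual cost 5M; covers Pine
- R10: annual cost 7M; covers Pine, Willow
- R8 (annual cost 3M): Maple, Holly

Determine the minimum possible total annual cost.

10

The greedy cost-per-new-station heuristic would pick R6, R8, and R1 for 11, but a cheaper cover exists.
Choose R10 and R8: together they cover Maple, Holly, Pine, Willow — every station.
Total annual cost: 7 + 3 = 10.
No cover costs less than 10.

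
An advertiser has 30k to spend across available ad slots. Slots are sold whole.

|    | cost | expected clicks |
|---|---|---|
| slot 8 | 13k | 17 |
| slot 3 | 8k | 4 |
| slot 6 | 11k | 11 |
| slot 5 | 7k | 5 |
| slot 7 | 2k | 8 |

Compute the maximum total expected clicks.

slot 8 + slot 6 + slot 7: cost 13 + 11 + 2 = 26 ≤ 30, expected clicks 17 + 11 + 8 = 36.
slot 8 + slot 5 + slot 7: cost 13 + 7 + 2 = 22 ≤ 30, expected clicks 17 + 5 + 8 = 30.
slot 8 + slot 3 + slot 5 + slot 7: cost 13 + 8 + 7 + 2 = 30 ≤ 30, expected clicks 17 + 4 + 5 + 8 = 34.
Best is slot 8, slot 6, and slot 7 with total expected clicks 36.

36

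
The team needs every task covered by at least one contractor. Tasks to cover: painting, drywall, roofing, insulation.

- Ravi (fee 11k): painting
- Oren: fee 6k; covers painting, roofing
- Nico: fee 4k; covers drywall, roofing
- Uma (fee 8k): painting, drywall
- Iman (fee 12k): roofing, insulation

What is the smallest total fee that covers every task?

This is an integer covering problem.
The greedy cost-per-new-task heuristic would pick Nico, Oren, and Iman for 22, but a cheaper cover exists.
Choose Uma and Iman: together they cover painting, drywall, roofing, insulation — every task.
Total fee: 8 + 12 = 20.
No cover costs less than 20.

20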